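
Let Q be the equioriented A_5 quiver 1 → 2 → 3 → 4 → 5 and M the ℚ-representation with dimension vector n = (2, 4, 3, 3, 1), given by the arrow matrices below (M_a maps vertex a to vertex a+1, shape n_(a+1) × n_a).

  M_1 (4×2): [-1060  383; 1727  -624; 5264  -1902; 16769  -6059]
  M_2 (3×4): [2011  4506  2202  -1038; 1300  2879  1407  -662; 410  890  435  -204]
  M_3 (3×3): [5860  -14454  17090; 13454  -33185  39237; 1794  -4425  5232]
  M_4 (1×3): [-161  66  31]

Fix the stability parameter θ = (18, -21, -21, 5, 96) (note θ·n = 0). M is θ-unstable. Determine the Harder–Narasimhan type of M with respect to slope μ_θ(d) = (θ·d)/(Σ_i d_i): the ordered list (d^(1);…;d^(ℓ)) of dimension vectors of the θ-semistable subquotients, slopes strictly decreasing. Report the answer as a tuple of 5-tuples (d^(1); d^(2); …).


Via rank(M_{q-1}∘⋯∘M_p): M ≅ I[1,3], I[1,5], I[2,2], I[2,4], I[4,4].
μ_θ-semistable layers: μ^(1)=96; μ^(2)=5; μ^(3)=-8; μ^(4)=-21

((0, 0, 0, 0, 1); (0, 0, 0, 3, 0); (2, 2, 2, 0, 0); (0, 2, 1, 0, 0))


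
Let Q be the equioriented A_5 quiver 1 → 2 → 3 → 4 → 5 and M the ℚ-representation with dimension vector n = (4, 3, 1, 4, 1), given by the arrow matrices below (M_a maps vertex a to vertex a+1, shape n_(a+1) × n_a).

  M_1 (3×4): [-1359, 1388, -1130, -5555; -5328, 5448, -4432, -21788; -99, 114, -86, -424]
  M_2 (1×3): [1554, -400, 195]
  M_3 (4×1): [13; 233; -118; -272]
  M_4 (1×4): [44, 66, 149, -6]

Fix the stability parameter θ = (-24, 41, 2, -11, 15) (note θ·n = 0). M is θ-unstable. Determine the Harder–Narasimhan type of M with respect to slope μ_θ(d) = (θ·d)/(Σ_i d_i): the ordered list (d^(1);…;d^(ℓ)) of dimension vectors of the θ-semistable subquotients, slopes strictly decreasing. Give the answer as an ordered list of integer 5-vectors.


Via rank(M_{q-1}∘⋯∘M_p): M ≅ I[1,1]^2, I[1,2], I[1,4], I[2,2], I[4,4]^2, I[4,5].
μ_θ-semistable layers: μ^(1)=41; μ^(2)=15; μ^(3)=32/3; μ^(4)=-11; μ^(5)=-24

((0, 2, 0, 0, 0); (0, 0, 0, 0, 1); (0, 1, 1, 1, 0); (0, 0, 0, 3, 0); (4, 0, 0, 0, 0))


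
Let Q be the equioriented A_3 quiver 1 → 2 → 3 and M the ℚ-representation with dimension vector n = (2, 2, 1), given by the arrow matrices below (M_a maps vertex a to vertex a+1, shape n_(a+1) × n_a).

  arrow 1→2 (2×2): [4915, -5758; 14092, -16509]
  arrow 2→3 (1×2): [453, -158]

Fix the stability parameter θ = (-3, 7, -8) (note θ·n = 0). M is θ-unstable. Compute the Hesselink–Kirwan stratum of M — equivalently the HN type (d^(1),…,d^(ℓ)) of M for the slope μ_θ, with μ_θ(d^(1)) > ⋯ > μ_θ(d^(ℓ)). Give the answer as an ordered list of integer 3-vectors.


Interval decomposition of M: I[1,2], I[1,3].
HN type (ℓ=3): μ^(1)=7; μ^(2)=-1/2; μ^(3)=-3

((0, 1, 0); (0, 1, 1); (2, 0, 0))


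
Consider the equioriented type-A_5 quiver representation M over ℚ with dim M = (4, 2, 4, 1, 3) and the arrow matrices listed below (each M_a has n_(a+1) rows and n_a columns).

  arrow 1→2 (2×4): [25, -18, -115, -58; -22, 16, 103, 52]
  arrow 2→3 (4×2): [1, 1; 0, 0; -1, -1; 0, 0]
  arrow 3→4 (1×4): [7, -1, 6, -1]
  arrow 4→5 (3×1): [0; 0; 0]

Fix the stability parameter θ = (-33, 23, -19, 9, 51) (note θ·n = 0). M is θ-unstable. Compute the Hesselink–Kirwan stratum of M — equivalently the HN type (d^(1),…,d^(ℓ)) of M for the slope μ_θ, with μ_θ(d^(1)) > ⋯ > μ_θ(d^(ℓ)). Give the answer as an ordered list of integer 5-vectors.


Barcode: M ≅ I[1,1]^2, I[1,2], I[1,4], I[3,3]^3, I[5,5]^3. HN layers by μ_θ (6 steps, strictly decreasing):
  μ^(1)=51; μ^(2)=23; μ^(3)=9; μ^(4)=2; μ^(5)=-19; μ^(6)=-33

((0, 0, 0, 0, 3); (0, 1, 0, 0, 0); (0, 0, 0, 1, 0); (0, 1, 1, 0, 0); (0, 0, 3, 0, 0); (4, 0, 0, 0, 0))


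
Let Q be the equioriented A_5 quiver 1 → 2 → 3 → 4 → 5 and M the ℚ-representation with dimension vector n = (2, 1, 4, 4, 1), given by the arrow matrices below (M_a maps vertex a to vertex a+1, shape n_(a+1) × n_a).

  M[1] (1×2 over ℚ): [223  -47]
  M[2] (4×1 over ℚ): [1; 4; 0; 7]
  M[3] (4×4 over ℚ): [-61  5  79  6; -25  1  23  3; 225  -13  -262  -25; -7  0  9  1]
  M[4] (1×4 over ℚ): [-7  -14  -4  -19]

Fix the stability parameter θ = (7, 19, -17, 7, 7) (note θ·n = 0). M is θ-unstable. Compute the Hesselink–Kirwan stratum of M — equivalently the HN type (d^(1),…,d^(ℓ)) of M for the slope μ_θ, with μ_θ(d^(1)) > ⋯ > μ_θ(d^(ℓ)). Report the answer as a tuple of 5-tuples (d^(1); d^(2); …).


Barcode: M ≅ I[1,1], I[1,5], I[3,4]^3. HN layers by μ_θ (3 steps, strictly decreasing):
  μ^(1)=7; μ^(2)=3; μ^(3)=-17

((1, 0, 0, 4, 1); (1, 1, 1, 0, 0); (0, 0, 3, 0, 0))


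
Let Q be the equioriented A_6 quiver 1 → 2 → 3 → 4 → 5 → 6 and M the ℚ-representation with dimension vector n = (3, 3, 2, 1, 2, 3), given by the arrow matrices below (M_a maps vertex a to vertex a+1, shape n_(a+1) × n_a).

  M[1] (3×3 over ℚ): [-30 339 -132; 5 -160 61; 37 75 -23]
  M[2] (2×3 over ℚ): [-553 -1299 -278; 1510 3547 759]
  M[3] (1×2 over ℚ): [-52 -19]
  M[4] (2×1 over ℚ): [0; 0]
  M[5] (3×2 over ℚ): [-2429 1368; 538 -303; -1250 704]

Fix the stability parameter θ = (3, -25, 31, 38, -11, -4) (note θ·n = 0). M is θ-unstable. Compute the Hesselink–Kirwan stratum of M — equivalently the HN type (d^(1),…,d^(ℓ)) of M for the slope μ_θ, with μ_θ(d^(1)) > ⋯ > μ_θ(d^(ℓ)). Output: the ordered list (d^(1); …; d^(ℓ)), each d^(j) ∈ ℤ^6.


Interval decomposition of M: I[1,2], I[1,3], I[1,4], I[5,6]^2, I[6,6].
HN type (ℓ=4): μ^(1)=38; μ^(2)=31; μ^(3)=-4; μ^(4)=-11

((0, 0, 0, 1, 0, 0); (0, 0, 2, 0, 0, 0); (0, 0, 0, 0, 0, 3); (3, 3, 0, 0, 2, 0))


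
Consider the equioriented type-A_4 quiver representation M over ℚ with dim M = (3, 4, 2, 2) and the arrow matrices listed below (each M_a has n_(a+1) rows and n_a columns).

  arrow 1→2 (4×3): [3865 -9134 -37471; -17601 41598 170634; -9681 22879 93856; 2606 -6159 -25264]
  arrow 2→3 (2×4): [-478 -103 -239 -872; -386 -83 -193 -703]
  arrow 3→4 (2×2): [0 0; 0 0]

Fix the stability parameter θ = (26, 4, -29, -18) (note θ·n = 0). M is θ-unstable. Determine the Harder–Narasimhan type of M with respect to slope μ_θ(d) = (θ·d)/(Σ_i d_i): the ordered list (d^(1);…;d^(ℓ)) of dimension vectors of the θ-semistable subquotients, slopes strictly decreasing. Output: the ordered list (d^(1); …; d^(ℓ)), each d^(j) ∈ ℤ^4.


Barcode: M ≅ I[1,2]^2, I[1,3], I[2,3], I[4,4]^2. HN layers by μ_θ (4 steps, strictly decreasing):
  μ^(1)=15; μ^(2)=1/3; μ^(3)=-25/2; μ^(4)=-18

((2, 2, 0, 0); (1, 1, 1, 0); (0, 1, 1, 0); (0, 0, 0, 2))


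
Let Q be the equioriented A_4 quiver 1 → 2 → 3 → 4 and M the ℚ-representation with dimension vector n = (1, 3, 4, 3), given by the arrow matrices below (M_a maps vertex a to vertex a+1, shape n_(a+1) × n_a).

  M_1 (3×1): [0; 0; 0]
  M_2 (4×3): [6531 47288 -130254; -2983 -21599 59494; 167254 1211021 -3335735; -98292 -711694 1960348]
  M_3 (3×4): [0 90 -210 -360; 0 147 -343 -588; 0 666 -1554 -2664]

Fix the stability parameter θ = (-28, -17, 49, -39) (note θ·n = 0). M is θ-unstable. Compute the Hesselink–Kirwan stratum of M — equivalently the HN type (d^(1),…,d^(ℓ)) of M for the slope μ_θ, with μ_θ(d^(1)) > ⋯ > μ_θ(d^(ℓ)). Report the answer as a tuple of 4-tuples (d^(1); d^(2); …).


Via rank(M_{q-1}∘⋯∘M_p): M ≅ I[1,1], I[2,3]^2, I[2,4], I[3,3], I[4,4]^2.
μ_θ-semistable layers: μ^(1)=49; μ^(2)=5; μ^(3)=-17; μ^(4)=-28; μ^(5)=-39

((0, 0, 3, 0); (0, 0, 1, 1); (0, 3, 0, 0); (1, 0, 0, 0); (0, 0, 0, 2))


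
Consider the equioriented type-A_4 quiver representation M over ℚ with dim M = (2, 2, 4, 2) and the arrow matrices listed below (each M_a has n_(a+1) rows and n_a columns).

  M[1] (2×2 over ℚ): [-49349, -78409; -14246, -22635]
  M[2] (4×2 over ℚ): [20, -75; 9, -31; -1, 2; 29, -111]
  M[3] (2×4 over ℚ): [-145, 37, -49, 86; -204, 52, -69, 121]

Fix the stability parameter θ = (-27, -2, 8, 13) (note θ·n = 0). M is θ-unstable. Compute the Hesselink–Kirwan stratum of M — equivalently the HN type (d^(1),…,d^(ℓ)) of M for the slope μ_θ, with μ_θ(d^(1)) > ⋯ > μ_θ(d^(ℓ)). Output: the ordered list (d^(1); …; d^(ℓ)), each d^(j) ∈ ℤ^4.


Interval decomposition of M: I[1,3], I[1,4], I[3,3], I[3,4].
HN type (ℓ=4): μ^(1)=13; μ^(2)=8; μ^(3)=-2; μ^(4)=-27

((0, 0, 0, 2); (0, 0, 4, 0); (0, 2, 0, 0); (2, 0, 0, 0))


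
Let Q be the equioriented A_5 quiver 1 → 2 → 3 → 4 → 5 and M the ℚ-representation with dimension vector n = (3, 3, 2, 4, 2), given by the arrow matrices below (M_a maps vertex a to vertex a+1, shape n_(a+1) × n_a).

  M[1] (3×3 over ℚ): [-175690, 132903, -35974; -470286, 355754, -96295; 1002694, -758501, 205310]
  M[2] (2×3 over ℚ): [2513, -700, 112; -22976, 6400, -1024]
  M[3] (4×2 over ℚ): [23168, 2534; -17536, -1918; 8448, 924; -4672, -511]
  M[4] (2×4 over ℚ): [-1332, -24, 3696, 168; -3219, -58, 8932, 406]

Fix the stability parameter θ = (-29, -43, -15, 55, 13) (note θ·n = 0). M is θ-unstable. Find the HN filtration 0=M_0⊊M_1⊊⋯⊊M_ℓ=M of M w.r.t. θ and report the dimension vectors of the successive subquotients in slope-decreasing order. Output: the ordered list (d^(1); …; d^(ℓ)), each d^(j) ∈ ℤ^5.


Barcode: M ≅ I[1,1], I[1,2], I[1,3], I[2,2], I[3,4], I[4,4]^2, I[4,5], I[5,5]. HN layers by μ_θ (7 steps, strictly decreasing):
  μ^(1)=55; μ^(2)=34; μ^(3)=13; μ^(4)=-15; μ^(5)=-29; μ^(6)=-36; μ^(7)=-43

((0, 0, 0, 3, 0); (0, 0, 0, 1, 1); (0, 0, 0, 0, 1); (0, 0, 2, 0, 0); (1, 0, 0, 0, 0); (2, 2, 0, 0, 0); (0, 1, 0, 0, 0))


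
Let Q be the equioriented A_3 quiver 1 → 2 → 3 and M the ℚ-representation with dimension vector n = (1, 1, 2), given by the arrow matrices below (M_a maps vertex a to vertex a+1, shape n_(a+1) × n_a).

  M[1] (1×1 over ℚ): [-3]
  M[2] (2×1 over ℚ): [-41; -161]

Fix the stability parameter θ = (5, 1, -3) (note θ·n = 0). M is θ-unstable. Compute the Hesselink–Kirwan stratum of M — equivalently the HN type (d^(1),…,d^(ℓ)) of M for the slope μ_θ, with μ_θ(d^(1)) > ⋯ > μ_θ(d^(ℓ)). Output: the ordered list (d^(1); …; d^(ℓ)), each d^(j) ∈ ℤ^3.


Barcode: M ≅ I[1,3], I[3,3]. HN layers by μ_θ (2 steps, strictly decreasing):
  μ^(1)=1; μ^(2)=-3

((1, 1, 1); (0, 0, 1))


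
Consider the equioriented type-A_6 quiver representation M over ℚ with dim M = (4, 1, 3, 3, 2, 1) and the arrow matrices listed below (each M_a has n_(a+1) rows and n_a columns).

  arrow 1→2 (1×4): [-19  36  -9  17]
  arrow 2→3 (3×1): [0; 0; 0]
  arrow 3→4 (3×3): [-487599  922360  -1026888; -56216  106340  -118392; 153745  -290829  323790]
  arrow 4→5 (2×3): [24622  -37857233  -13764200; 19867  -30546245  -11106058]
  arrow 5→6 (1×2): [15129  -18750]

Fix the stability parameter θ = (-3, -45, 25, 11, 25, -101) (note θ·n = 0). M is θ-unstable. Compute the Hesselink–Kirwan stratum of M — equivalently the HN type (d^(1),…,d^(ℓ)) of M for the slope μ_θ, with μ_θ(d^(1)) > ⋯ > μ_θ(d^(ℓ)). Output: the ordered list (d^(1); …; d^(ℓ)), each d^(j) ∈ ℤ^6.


Barcode: M ≅ I[1,1]^3, I[1,2], I[3,3], I[3,4], I[3,5], I[4,6]. HN layers by μ_θ (5 steps, strictly decreasing):
  μ^(1)=25; μ^(2)=18; μ^(3)=-3; μ^(4)=-65/3; μ^(5)=-24

((0, 0, 1, 0, 1, 0); (0, 0, 2, 2, 0, 0); (3, 0, 0, 0, 0, 0); (0, 0, 0, 1, 1, 1); (1, 1, 0, 0, 0, 0))


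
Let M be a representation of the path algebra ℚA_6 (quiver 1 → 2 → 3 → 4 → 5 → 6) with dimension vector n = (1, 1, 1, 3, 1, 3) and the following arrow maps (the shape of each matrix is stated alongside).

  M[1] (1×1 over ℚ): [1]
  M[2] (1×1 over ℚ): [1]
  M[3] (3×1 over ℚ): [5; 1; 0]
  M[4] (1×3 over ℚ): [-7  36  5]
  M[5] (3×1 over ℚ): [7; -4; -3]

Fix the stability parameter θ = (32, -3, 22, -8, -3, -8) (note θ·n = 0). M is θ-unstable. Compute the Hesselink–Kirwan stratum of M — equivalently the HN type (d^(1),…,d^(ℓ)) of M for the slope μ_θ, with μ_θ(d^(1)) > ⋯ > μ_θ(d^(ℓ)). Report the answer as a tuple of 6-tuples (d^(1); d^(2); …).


Barcode: M ≅ I[1,6], I[4,4]^2, I[6,6]^2. HN layers by μ_θ (2 steps, strictly decreasing):
  μ^(1)=16/3; μ^(2)=-8

((1, 1, 1, 1, 1, 1); (0, 0, 0, 2, 0, 2))


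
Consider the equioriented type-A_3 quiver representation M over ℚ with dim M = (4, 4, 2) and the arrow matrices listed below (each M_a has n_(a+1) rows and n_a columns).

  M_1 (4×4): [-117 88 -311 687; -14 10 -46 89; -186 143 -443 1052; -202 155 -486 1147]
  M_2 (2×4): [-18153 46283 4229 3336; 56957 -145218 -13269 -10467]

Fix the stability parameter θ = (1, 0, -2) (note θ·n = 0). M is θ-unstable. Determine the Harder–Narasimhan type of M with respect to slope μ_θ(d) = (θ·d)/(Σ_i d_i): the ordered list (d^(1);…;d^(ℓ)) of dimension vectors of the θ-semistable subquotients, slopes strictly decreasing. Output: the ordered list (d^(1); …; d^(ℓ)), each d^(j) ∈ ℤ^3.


Via rank(M_{q-1}∘⋯∘M_p): M ≅ I[1,2]^2, I[1,3]^2.
μ_θ-semistable layers: μ^(1)=1/2; μ^(2)=-1/3

((2, 2, 0); (2, 2, 2))


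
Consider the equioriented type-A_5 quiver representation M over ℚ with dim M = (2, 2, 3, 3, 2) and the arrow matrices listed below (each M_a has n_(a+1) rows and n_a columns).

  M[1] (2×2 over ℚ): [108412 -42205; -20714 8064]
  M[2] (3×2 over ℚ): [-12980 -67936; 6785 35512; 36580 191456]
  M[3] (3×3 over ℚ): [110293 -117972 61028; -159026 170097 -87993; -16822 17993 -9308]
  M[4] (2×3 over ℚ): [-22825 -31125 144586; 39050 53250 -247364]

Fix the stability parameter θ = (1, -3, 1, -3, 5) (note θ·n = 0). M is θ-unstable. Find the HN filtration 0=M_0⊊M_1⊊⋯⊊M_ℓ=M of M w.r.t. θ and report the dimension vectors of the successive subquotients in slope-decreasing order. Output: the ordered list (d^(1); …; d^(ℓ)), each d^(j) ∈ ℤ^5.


Interval decomposition of M: I[1,2], I[1,5], I[3,4]^2, I[5,5].
HN type (ℓ=2): μ^(1)=5; μ^(2)=-1

((0, 0, 0, 0, 2); (2, 2, 3, 3, 0))


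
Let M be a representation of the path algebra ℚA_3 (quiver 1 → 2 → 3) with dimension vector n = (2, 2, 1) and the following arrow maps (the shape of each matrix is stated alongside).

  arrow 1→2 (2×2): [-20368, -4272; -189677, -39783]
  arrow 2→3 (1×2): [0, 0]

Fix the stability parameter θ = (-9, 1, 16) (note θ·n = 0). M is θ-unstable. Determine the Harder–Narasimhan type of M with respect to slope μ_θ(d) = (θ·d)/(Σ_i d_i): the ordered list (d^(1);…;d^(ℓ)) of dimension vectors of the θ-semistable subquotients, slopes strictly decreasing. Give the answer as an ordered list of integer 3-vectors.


Interval decomposition of M: I[1,1], I[1,2], I[2,2], I[3,3].
HN type (ℓ=3): μ^(1)=16; μ^(2)=1; μ^(3)=-9

((0, 0, 1); (0, 2, 0); (2, 0, 0))


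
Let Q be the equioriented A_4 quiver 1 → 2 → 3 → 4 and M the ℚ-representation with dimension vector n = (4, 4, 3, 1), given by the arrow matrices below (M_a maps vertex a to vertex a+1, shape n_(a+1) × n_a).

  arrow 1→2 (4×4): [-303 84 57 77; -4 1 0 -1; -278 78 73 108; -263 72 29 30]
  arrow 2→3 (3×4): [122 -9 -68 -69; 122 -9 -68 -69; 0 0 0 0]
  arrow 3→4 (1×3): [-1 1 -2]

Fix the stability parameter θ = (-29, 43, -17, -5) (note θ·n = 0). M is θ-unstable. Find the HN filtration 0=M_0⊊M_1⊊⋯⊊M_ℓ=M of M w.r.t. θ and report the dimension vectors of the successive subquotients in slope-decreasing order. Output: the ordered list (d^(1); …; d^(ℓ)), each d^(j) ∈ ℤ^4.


Barcode: M ≅ I[1,2]^3, I[1,3], I[3,3], I[3,4]. HN layers by μ_θ (5 steps, strictly decreasing):
  μ^(1)=43; μ^(2)=13; μ^(3)=-5; μ^(4)=-17; μ^(5)=-29

((0, 3, 0, 0); (0, 1, 1, 0); (0, 0, 0, 1); (0, 0, 2, 0); (4, 0, 0, 0))


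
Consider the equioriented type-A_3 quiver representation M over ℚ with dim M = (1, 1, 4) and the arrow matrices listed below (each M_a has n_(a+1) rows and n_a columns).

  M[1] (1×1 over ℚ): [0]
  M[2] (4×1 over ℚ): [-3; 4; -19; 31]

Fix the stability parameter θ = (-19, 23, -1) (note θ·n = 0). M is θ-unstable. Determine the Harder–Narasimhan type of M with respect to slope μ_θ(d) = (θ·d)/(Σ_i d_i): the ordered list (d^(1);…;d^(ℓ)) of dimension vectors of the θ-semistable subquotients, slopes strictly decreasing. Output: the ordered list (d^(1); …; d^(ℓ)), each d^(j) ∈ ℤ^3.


Interval decomposition of M: I[1,1], I[2,3], I[3,3]^3.
HN type (ℓ=3): μ^(1)=11; μ^(2)=-1; μ^(3)=-19

((0, 1, 1); (0, 0, 3); (1, 0, 0))


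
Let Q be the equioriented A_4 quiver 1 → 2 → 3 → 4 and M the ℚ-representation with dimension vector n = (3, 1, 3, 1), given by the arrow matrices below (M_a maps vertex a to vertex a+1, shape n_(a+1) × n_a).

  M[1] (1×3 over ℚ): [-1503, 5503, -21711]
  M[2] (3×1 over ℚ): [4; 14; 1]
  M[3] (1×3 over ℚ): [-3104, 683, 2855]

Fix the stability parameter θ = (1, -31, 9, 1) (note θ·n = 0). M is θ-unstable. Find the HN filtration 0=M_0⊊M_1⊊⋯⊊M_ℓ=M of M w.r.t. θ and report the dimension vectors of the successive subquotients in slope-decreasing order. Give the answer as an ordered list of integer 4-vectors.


Barcode: M ≅ I[1,1]^2, I[1,4], I[3,3]^2. HN layers by μ_θ (4 steps, strictly decreasing):
  μ^(1)=9; μ^(2)=5; μ^(3)=1; μ^(4)=-15

((0, 0, 2, 0); (0, 0, 1, 1); (2, 0, 0, 0); (1, 1, 0, 0))


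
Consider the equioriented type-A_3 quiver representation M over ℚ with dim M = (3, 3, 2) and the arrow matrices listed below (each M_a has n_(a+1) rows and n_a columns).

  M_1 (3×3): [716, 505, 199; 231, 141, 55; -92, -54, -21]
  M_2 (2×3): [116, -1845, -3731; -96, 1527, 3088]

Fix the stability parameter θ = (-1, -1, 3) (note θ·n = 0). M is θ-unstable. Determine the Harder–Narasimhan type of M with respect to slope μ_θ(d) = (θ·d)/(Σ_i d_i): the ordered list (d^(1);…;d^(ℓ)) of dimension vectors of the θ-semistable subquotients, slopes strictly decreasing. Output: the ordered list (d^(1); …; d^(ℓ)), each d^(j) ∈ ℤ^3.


Via rank(M_{q-1}∘⋯∘M_p): M ≅ I[1,2], I[1,3]^2.
μ_θ-semistable layers: μ^(1)=3; μ^(2)=-1

((0, 0, 2); (3, 3, 0))


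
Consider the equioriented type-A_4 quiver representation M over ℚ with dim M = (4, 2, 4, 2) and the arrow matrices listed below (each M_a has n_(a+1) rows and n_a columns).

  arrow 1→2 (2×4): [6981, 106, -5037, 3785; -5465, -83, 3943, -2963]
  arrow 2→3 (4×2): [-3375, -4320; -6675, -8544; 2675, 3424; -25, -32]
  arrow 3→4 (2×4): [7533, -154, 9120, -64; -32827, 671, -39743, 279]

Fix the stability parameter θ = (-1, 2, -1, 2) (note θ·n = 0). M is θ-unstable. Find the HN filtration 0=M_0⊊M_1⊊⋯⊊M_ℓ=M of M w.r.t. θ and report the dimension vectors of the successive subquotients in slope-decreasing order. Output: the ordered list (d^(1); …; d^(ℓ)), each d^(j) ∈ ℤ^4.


Barcode: M ≅ I[1,1]^2, I[1,2], I[1,4], I[3,3]^2, I[3,4]. HN layers by μ_θ (3 steps, strictly decreasing):
  μ^(1)=2; μ^(2)=1/2; μ^(3)=-1

((0, 1, 0, 2); (0, 1, 1, 0); (4, 0, 3, 0))


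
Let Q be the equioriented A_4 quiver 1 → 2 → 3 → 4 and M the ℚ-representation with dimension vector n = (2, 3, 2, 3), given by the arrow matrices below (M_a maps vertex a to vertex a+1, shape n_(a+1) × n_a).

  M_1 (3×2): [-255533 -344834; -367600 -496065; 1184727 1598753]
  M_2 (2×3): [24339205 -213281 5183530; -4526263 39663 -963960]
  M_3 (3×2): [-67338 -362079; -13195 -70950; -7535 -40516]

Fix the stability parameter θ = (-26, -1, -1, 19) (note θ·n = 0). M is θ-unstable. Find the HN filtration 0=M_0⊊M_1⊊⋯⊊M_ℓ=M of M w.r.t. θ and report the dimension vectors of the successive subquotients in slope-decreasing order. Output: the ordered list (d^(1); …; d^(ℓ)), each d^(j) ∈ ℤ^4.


Barcode: M ≅ I[1,2], I[1,4], I[2,4], I[4,4]. HN layers by μ_θ (3 steps, strictly decreasing):
  μ^(1)=19; μ^(2)=-1; μ^(3)=-26

((0, 0, 0, 3); (0, 3, 2, 0); (2, 0, 0, 0))


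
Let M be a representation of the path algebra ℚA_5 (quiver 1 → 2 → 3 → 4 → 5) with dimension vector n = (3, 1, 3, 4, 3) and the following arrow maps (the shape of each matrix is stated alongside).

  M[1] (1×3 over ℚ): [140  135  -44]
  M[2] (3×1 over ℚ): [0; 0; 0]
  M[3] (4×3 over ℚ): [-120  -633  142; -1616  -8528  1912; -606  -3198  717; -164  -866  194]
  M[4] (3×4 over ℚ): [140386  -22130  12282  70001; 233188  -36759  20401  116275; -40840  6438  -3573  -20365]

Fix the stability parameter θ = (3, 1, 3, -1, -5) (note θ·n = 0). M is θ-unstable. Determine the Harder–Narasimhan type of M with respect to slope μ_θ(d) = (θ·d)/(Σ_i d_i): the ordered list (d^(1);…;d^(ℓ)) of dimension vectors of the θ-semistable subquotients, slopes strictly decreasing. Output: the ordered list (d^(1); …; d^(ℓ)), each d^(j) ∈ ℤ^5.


Interval decomposition of M: I[1,1]^2, I[1,2], I[3,3], I[3,4], I[3,5], I[4,5]^2.
HN type (ℓ=5): μ^(1)=3; μ^(2)=2; μ^(3)=1; μ^(4)=-1; μ^(5)=-3

((2, 0, 1, 0, 0); (1, 1, 0, 0, 0); (0, 0, 1, 1, 0); (0, 0, 1, 1, 1); (0, 0, 0, 2, 2))


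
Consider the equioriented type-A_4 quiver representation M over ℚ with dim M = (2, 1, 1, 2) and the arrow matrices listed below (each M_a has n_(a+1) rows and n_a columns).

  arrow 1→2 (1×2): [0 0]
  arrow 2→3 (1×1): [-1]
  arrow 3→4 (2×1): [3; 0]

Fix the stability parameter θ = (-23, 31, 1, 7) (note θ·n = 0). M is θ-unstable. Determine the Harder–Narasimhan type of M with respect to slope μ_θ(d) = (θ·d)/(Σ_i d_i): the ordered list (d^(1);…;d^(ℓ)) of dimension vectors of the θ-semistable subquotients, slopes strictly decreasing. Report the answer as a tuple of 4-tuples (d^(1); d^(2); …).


Barcode: M ≅ I[1,1]^2, I[2,4], I[4,4]. HN layers by μ_θ (3 steps, strictly decreasing):
  μ^(1)=13; μ^(2)=7; μ^(3)=-23

((0, 1, 1, 1); (0, 0, 0, 1); (2, 0, 0, 0))


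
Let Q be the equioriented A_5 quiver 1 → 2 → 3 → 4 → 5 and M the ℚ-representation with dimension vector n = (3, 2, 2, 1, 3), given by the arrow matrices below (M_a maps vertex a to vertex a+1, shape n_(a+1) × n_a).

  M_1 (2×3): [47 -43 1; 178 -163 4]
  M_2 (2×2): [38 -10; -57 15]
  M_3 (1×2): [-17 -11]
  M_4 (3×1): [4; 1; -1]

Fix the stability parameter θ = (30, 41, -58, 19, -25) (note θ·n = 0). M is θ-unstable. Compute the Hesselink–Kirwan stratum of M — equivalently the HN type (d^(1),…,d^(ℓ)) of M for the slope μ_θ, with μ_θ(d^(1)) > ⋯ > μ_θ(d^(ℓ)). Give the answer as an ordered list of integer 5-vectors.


Interval decomposition of M: I[1,1], I[1,2], I[1,5], I[3,3], I[5,5]^2.
HN type (ℓ=5): μ^(1)=41; μ^(2)=30; μ^(3)=7/5; μ^(4)=-25; μ^(5)=-58

((0, 1, 0, 0, 0); (2, 0, 0, 0, 0); (1, 1, 1, 1, 1); (0, 0, 0, 0, 2); (0, 0, 1, 0, 0))


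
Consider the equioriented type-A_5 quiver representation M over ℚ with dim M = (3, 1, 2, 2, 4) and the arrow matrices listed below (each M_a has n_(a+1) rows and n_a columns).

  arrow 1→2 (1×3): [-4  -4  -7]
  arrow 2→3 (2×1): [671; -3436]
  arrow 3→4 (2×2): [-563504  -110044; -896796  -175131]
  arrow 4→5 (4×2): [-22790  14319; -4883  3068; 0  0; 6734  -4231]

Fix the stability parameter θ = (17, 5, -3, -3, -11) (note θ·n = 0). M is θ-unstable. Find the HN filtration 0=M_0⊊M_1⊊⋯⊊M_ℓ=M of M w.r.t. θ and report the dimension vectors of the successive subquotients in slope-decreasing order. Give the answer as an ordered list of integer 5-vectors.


Interval decomposition of M: I[1,1]^2, I[1,3], I[3,5], I[4,5], I[5,5]^2.
HN type (ℓ=5): μ^(1)=17; μ^(2)=19/3; μ^(3)=-17/3; μ^(4)=-7; μ^(5)=-11

((2, 0, 0, 0, 0); (1, 1, 1, 0, 0); (0, 0, 1, 1, 1); (0, 0, 0, 1, 1); (0, 0, 0, 0, 2))


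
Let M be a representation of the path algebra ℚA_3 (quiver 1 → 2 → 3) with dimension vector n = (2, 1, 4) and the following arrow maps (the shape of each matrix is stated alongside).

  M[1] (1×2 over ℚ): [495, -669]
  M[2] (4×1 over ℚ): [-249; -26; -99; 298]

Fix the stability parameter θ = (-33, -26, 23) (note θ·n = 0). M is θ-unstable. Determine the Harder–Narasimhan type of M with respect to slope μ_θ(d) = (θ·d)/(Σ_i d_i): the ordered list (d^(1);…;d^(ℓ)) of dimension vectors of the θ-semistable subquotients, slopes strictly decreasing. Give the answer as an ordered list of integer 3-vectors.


Interval decomposition of M: I[1,1], I[1,3], I[3,3]^3.
HN type (ℓ=3): μ^(1)=23; μ^(2)=-26; μ^(3)=-33

((0, 0, 4); (0, 1, 0); (2, 0, 0))


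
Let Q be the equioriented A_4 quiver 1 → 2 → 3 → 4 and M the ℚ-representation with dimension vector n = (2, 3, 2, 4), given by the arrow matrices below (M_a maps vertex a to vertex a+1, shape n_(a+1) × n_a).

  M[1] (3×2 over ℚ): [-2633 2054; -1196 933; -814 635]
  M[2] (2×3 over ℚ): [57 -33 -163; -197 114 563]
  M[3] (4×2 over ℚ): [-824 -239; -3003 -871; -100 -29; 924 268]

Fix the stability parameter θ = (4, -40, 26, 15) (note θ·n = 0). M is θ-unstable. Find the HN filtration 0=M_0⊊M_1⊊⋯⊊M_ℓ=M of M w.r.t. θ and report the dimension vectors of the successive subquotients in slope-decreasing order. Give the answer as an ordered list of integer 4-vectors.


Interval decomposition of M: I[1,4]^2, I[2,2], I[4,4]^2.
HN type (ℓ=4): μ^(1)=41/2; μ^(2)=15; μ^(3)=-18; μ^(4)=-40

((0, 0, 2, 2); (0, 0, 0, 2); (2, 2, 0, 0); (0, 1, 0, 0))


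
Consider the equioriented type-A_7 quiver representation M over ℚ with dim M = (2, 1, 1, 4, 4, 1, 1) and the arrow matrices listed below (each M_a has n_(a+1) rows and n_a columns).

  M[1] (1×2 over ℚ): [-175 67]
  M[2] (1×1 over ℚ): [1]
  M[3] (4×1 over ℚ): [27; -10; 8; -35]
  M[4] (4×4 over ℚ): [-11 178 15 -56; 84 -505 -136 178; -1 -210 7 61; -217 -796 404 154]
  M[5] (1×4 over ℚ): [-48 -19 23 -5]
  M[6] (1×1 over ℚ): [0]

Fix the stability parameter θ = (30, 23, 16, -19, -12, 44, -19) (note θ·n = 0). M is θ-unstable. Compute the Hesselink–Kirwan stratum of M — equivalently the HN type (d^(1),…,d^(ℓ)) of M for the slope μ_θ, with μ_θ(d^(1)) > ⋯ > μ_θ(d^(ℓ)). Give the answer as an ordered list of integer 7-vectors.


Via rank(M_{q-1}∘⋯∘M_p): M ≅ I[1,1], I[1,6], I[4,5]^3, I[7,7].
μ_θ-semistable layers: μ^(1)=44; μ^(2)=30; μ^(3)=38/5; μ^(4)=-12; μ^(5)=-19

((0, 0, 0, 0, 0, 1, 0); (1, 0, 0, 0, 0, 0, 0); (1, 1, 1, 1, 1, 0, 0); (0, 0, 0, 0, 3, 0, 0); (0, 0, 0, 3, 0, 0, 1))


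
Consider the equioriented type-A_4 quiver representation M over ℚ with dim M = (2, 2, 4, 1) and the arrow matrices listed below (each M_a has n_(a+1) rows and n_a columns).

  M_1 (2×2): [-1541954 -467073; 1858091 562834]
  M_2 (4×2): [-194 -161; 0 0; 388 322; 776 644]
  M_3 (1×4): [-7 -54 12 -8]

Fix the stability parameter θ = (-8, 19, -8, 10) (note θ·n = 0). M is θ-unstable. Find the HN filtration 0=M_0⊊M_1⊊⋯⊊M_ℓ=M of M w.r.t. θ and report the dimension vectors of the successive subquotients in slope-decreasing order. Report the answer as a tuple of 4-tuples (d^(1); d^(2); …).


Barcode: M ≅ I[1,2], I[1,4], I[3,3]^3. HN layers by μ_θ (4 steps, strictly decreasing):
  μ^(1)=19; μ^(2)=10; μ^(3)=11/2; μ^(4)=-8

((0, 1, 0, 0); (0, 0, 0, 1); (0, 1, 1, 0); (2, 0, 3, 0))


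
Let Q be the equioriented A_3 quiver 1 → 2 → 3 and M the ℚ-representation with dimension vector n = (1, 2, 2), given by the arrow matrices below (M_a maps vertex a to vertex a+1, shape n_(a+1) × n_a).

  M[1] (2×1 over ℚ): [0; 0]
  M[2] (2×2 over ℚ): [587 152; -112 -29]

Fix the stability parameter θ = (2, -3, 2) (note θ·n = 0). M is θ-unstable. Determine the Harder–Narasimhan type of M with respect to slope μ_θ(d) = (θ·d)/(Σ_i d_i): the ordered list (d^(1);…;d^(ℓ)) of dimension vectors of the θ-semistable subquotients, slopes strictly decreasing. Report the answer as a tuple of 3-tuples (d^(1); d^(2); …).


Via rank(M_{q-1}∘⋯∘M_p): M ≅ I[1,1], I[2,3]^2.
μ_θ-semistable layers: μ^(1)=2; μ^(2)=-3

((1, 0, 2); (0, 2, 0))


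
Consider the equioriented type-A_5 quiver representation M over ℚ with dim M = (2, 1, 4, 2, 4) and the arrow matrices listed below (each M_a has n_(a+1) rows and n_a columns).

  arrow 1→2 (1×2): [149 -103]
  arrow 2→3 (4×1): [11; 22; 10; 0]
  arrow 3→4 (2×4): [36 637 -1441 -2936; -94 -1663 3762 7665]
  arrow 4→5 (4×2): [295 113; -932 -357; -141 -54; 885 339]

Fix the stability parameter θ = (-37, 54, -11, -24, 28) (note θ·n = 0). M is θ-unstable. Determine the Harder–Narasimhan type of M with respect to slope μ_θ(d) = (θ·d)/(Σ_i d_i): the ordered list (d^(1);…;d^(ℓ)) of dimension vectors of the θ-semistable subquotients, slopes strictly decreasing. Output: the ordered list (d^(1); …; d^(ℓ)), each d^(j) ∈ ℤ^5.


Interval decomposition of M: I[1,1], I[1,3], I[3,3], I[3,5]^2, I[5,5]^2.
HN type (ℓ=5): μ^(1)=28; μ^(2)=43/2; μ^(3)=-11; μ^(4)=-35/2; μ^(5)=-37

((0, 0, 0, 0, 4); (0, 1, 1, 0, 0); (0, 0, 1, 0, 0); (0, 0, 2, 2, 0); (2, 0, 0, 0, 0))


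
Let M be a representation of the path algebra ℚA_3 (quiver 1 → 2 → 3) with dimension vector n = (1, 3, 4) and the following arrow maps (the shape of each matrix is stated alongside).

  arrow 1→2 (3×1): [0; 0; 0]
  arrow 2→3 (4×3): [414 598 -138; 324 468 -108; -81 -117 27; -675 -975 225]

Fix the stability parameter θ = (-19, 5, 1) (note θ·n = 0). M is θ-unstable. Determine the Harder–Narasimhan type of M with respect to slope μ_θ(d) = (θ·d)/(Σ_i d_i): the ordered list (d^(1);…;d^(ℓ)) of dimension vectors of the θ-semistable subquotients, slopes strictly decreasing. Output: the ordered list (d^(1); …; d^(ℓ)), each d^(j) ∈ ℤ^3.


Via rank(M_{q-1}∘⋯∘M_p): M ≅ I[1,1], I[2,2]^2, I[2,3], I[3,3]^3.
μ_θ-semistable layers: μ^(1)=5; μ^(2)=3; μ^(3)=1; μ^(4)=-19

((0, 2, 0); (0, 1, 1); (0, 0, 3); (1, 0, 0))


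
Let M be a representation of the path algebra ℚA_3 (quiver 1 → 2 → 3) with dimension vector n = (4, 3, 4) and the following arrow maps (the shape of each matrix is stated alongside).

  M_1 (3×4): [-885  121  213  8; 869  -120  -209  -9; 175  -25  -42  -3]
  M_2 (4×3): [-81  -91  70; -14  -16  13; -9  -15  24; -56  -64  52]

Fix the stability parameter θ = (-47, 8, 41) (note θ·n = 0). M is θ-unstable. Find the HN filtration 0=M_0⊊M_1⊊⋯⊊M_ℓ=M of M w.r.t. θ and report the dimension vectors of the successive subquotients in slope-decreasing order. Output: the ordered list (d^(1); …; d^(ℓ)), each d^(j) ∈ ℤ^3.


Barcode: M ≅ I[1,1], I[1,2], I[1,3]^2, I[3,3]^2. HN layers by μ_θ (3 steps, strictly decreasing):
  μ^(1)=41; μ^(2)=8; μ^(3)=-47

((0, 0, 4); (0, 3, 0); (4, 0, 0))


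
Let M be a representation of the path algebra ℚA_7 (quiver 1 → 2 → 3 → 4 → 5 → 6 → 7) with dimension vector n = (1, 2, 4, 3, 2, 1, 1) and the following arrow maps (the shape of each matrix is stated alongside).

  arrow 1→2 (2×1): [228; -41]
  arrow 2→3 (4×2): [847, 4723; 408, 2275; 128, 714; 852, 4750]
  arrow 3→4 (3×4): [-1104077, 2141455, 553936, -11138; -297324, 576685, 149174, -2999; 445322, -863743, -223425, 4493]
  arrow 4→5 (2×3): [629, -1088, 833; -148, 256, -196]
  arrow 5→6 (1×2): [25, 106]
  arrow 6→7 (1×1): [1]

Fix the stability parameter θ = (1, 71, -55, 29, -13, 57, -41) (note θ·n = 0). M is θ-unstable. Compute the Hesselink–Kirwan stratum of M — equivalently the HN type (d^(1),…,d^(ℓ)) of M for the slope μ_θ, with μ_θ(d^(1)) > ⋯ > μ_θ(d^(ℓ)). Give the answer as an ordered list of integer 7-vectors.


Interval decomposition of M: I[1,7], I[2,4], I[3,3], I[3,4], I[5,5].
HN type (ℓ=5): μ^(1)=29; μ^(2)=8; μ^(3)=1; μ^(4)=-13; μ^(5)=-55

((0, 0, 0, 2, 0, 0, 0); (0, 2, 2, 1, 1, 1, 1); (1, 0, 0, 0, 0, 0, 0); (0, 0, 0, 0, 1, 0, 0); (0, 0, 2, 0, 0, 0, 0))


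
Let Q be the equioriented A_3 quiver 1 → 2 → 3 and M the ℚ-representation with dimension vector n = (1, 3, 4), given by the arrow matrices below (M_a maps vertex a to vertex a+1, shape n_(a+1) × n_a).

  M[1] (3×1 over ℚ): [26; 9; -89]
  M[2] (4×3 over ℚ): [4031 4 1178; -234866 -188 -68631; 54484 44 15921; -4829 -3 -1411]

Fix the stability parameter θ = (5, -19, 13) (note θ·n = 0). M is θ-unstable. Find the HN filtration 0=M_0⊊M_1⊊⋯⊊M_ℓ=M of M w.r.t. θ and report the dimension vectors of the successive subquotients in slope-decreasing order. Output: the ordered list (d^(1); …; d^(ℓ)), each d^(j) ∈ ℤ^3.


Via rank(M_{q-1}∘⋯∘M_p): M ≅ I[1,3], I[2,3]^2, I[3,3].
μ_θ-semistable layers: μ^(1)=13; μ^(2)=-7; μ^(3)=-19

((0, 0, 4); (1, 1, 0); (0, 2, 0))


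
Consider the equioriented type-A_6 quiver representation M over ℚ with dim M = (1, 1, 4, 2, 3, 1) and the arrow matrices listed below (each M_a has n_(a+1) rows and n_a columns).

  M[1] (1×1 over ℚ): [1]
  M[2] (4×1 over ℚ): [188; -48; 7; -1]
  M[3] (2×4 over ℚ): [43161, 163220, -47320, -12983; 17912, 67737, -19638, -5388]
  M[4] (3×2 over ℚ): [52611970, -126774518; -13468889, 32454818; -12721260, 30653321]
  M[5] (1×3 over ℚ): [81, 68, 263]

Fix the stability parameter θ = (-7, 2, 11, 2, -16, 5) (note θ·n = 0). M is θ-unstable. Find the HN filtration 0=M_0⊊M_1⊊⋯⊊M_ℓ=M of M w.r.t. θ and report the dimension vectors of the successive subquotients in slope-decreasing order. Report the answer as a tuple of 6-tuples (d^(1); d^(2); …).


Barcode: M ≅ I[1,6], I[3,3]^2, I[3,5], I[5,5]. HN layers by μ_θ (6 steps, strictly decreasing):
  μ^(1)=11; μ^(2)=5; μ^(3)=-1/4; μ^(4)=-1; μ^(5)=-7; μ^(6)=-16

((0, 0, 2, 0, 0, 0); (0, 0, 0, 0, 0, 1); (0, 1, 1, 1, 1, 0); (0, 0, 1, 1, 1, 0); (1, 0, 0, 0, 0, 0); (0, 0, 0, 0, 1, 0))


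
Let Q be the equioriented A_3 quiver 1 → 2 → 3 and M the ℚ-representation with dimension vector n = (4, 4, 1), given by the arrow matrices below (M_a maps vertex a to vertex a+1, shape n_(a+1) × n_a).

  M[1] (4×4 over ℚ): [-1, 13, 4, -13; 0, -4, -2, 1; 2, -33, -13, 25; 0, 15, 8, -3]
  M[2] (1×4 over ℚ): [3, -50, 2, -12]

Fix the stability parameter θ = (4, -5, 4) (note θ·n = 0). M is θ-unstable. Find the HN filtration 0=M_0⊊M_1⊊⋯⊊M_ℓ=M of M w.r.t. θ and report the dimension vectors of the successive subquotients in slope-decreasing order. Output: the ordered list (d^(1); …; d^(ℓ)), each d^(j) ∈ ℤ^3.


Interval decomposition of M: I[1,2]^3, I[1,3].
HN type (ℓ=2): μ^(1)=4; μ^(2)=-1/2

((0, 0, 1); (4, 4, 0))


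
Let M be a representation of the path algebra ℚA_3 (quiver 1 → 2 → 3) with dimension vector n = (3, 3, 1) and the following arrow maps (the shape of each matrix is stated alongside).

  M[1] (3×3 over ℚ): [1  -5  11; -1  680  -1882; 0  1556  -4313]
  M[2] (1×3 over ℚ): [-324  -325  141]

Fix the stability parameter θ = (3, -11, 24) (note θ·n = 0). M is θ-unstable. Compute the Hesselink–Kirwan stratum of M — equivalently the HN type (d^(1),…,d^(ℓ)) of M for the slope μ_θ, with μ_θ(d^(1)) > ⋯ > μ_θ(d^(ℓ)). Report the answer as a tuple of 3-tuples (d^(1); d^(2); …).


Via rank(M_{q-1}∘⋯∘M_p): M ≅ I[1,2]^2, I[1,3].
μ_θ-semistable layers: μ^(1)=24; μ^(2)=-4

((0, 0, 1); (3, 3, 0))


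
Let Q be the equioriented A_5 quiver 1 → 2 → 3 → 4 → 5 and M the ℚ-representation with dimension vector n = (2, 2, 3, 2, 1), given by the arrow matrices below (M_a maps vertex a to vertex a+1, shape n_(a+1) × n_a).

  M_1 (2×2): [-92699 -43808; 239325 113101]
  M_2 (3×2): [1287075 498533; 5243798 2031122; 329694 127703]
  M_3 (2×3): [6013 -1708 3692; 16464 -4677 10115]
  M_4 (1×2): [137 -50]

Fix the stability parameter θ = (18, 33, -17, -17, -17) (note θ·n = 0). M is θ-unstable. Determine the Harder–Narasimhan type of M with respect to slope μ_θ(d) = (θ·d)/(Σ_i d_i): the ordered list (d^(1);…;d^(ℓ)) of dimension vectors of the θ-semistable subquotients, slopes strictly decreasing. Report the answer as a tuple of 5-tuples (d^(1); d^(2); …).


Barcode: M ≅ I[1,4], I[1,5], I[3,3]. HN layers by μ_θ (3 steps, strictly decreasing):
  μ^(1)=17/4; μ^(2)=0; μ^(3)=-17

((1, 1, 1, 1, 0); (1, 1, 1, 1, 1); (0, 0, 1, 0, 0))


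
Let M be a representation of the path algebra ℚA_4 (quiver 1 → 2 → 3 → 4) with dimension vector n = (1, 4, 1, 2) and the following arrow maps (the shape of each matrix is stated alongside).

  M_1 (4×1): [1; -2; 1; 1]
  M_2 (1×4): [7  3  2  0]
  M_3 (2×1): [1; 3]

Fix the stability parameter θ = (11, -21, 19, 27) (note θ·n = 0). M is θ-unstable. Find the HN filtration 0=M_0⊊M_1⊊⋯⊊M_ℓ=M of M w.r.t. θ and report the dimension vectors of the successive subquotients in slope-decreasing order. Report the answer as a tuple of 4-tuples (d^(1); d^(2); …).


Interval decomposition of M: I[1,4], I[2,2]^3, I[4,4].
HN type (ℓ=4): μ^(1)=27; μ^(2)=19; μ^(3)=-5; μ^(4)=-21

((0, 0, 0, 2); (0, 0, 1, 0); (1, 1, 0, 0); (0, 3, 0, 0))


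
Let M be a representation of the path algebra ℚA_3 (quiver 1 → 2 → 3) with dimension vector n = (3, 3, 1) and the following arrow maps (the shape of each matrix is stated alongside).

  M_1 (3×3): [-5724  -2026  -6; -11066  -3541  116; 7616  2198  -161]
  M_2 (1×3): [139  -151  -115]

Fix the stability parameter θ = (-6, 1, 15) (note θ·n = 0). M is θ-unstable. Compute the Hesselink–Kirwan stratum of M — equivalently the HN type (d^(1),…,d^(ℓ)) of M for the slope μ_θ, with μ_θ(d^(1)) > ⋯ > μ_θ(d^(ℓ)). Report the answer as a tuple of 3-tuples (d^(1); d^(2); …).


Interval decomposition of M: I[1,1], I[1,2], I[1,3], I[2,2].
HN type (ℓ=3): μ^(1)=15; μ^(2)=1; μ^(3)=-6

((0, 0, 1); (0, 3, 0); (3, 0, 0))


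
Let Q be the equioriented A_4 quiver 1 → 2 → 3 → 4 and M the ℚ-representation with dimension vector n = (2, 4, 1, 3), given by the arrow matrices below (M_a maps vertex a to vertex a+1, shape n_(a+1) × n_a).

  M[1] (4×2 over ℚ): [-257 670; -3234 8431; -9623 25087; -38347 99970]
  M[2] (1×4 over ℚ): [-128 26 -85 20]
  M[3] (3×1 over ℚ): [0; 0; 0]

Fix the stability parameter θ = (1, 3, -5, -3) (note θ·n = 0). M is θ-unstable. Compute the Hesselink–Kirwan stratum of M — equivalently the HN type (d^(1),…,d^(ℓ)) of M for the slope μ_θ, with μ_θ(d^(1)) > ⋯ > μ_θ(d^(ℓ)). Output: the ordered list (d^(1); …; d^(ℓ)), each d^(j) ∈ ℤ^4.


Via rank(M_{q-1}∘⋯∘M_p): M ≅ I[1,2], I[1,3], I[2,2]^2, I[4,4]^3.
μ_θ-semistable layers: μ^(1)=3; μ^(2)=1; μ^(3)=-1/3; μ^(4)=-3

((0, 3, 0, 0); (1, 0, 0, 0); (1, 1, 1, 0); (0, 0, 0, 3))


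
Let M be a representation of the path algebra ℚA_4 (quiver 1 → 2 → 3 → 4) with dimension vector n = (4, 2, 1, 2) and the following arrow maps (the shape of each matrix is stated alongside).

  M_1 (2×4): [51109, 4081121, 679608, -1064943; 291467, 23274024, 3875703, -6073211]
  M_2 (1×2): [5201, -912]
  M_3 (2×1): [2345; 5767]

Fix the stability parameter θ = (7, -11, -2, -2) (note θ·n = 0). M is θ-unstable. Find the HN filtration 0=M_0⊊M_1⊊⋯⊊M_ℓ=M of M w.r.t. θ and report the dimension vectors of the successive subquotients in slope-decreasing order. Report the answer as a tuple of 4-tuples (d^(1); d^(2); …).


Via rank(M_{q-1}∘⋯∘M_p): M ≅ I[1,1]^2, I[1,2], I[1,4], I[4,4].
μ_θ-semistable layers: μ^(1)=7; μ^(2)=-2

((2, 0, 0, 0); (2, 2, 1, 2))


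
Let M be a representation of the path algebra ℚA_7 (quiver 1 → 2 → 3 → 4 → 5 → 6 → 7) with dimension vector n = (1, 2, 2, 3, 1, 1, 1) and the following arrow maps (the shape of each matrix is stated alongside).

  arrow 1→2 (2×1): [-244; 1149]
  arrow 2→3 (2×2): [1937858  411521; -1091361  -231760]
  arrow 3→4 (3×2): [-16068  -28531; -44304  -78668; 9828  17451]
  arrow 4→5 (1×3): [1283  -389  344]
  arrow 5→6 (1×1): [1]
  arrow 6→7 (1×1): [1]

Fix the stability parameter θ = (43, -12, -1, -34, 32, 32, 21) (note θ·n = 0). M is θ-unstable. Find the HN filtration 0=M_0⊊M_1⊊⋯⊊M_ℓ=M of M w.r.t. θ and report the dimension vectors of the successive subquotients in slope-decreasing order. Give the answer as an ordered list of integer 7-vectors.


Barcode: M ≅ I[1,3], I[2,7], I[4,4]^2. HN layers by μ_θ (4 steps, strictly decreasing):
  μ^(1)=85/3; μ^(2)=10; μ^(3)=-47/3; μ^(4)=-34

((0, 0, 0, 0, 1, 1, 1); (1, 1, 1, 0, 0, 0, 0); (0, 1, 1, 1, 0, 0, 0); (0, 0, 0, 2, 0, 0, 0))
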